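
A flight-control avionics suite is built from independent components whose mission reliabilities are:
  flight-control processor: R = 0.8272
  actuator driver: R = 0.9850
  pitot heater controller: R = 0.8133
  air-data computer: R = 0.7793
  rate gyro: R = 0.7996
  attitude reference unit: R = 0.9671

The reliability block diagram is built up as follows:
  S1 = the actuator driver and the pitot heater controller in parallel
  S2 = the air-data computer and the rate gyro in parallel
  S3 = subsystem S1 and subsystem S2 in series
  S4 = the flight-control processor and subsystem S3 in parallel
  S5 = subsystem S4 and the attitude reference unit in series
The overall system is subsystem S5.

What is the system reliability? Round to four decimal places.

Parallel (actuator driver and pitot heater controller): 1 − (1 − 0.985000)(1 − 0.813300) = 0.997200
Parallel (air-data computer and rate gyro): 1 − (1 − 0.779300)(1 − 0.799600) = 0.955772
Series ([0.997200] and [0.955772]): 0.997200 × 0.955772 = 0.953096
Parallel (flight-control processor and [0.953096]): 1 − (1 − 0.827200)(1 − 0.953096) = 0.991895
Series ([0.991895] and attitude reference unit): 0.991895 × 0.967100 = 0.9593

0.9593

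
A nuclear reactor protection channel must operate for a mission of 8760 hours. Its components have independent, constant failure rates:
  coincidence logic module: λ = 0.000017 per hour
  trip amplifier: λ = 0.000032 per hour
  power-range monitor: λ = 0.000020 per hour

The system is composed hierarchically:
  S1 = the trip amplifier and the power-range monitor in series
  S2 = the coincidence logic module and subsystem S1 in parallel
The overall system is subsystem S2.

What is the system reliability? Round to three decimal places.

0.949

R(coincidence logic module) = exp(−0.000017 × 8760) = 0.86164
R(trip amplifier) = exp(−0.000032 × 8760) = 0.75554
R(power-range monitor) = exp(−0.000020 × 8760) = 0.83929
Series (trip amplifier and power-range monitor): 0.75554 × 0.83929 = 0.63412
Parallel (coincidence logic module and [0.63412]): 1 − (1 − 0.86164)(1 − 0.63412) = 0.949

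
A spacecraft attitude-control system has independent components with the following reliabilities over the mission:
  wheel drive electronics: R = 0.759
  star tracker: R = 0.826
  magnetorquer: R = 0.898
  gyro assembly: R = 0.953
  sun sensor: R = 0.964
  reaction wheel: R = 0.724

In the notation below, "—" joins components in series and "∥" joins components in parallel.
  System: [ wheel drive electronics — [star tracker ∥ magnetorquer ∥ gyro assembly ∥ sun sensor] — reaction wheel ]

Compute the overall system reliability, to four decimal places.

Parallel (star tracker, magnetorquer, gyro assembly, and sun sensor): 1 − (1 − 0.826000)(1 − 0.898000)(1 − 0.953000)(1 − 0.964000) = 0.999970
Series (wheel drive electronics, [0.999970], and reaction wheel): 0.759000 × 0.999970 × 0.724000 = 0.5495

0.5495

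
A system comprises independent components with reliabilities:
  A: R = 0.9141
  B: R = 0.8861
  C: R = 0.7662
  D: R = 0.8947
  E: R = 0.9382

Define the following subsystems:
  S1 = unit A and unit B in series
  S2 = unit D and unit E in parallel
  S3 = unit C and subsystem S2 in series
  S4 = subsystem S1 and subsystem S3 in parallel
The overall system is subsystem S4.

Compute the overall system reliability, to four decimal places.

0.9546

Series (A and B): 0.914100 × 0.886100 = 0.809984
Parallel (D and E): 1 − (1 − 0.894700)(1 − 0.938200) = 0.993492
Series (C and [0.993492]): 0.766200 × 0.993492 = 0.761214
Parallel ([0.809984] and [0.761214]): 1 − (1 − 0.809984)(1 − 0.761214) = 0.9546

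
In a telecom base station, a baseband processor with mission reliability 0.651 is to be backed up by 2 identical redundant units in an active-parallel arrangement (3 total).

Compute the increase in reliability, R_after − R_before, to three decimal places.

0.306

R_before = 0.651
R_after = 1 − (1 − 0.651)^3 = 0.957
ΔR = 0.957 − 0.651 = 0.306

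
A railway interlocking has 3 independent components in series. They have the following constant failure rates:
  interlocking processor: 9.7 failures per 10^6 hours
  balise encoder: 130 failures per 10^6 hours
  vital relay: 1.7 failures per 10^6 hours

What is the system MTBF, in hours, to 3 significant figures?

7070

Series of exponential components: λ_sys = Σ λ_i
λ_sys = 0.0000097 + 0.00013 + 0.0000017 = 1.4140e-04 /h
MTBF = 1 / λ_sys = 7070 h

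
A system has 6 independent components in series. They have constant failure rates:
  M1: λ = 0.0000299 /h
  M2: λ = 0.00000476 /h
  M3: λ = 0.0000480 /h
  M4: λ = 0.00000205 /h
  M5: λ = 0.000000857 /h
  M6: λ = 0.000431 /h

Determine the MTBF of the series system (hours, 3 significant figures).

1940

Series of exponential components: λ_sys = Σ λ_i
λ_sys = 0.0000299 + 0.00000476 + 0.0000480 + 0.00000205 + 0.000000857 + 0.000431 = 5.1657e-04 /h
MTBF = 1 / λ_sys = 1940 h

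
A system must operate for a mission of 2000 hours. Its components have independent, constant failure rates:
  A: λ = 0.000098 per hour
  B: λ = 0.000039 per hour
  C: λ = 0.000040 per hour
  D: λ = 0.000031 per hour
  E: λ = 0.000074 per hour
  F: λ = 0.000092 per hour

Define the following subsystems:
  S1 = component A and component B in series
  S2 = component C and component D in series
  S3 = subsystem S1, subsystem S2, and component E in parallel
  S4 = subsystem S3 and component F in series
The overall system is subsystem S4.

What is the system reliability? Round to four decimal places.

0.8283

R(A) = exp(−0.000098 × 2000) = 0.822012
R(B) = exp(−0.000039 × 2000) = 0.924964
R(C) = exp(−0.000040 × 2000) = 0.923116
R(D) = exp(−0.000031 × 2000) = 0.939883
R(E) = exp(−0.000074 × 2000) = 0.862431
R(F) = exp(−0.000092 × 2000) = 0.831936
Series (A and B): 0.822012 × 0.924964 = 0.760332
Series (C and D): 0.923116 × 0.939883 = 0.867621
Parallel ([0.760332], [0.867621], and E): 1 − (1 − 0.760332)(1 − 0.867621)(1 − 0.862431) = 0.995635
Series ([0.995635] and F): 0.995635 × 0.831936 = 0.8283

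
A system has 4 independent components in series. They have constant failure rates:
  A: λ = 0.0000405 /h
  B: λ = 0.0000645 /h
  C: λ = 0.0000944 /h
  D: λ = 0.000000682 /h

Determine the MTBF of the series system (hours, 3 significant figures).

5000

Series of exponential components: λ_sys = Σ λ_i
λ_sys = 0.0000405 + 0.0000645 + 0.0000944 + 0.000000682 = 2.0008e-04 /h
MTBF = 1 / λ_sys = 5000 h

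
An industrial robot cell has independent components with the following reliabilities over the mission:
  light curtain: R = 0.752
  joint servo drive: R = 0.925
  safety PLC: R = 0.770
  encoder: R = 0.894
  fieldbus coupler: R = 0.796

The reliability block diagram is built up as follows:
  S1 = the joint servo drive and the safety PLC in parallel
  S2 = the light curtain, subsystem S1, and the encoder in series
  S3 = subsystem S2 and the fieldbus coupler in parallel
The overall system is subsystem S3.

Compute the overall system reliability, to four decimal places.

Parallel (joint servo drive and safety PLC): 1 − (1 − 0.925000)(1 − 0.770000) = 0.982750
Series (light curtain, [0.982750], and encoder): 0.752000 × 0.982750 × 0.894000 = 0.660691
Parallel ([0.660691] and fieldbus coupler): 1 − (1 − 0.660691)(1 − 0.796000) = 0.9308

0.9308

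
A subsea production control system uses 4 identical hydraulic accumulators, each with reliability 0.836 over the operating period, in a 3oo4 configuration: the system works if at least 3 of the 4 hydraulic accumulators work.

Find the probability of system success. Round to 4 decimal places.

R = Σ_{i=3}^{4} C(4,i) p^i (1−p)^{4−i} with p = 0.836
C(4,3)·0.836^3·0.164^1 = 0.383286
C(4,4)·0.836^4·0.164^0 = 0.488456
Sum = 0.8717

0.8717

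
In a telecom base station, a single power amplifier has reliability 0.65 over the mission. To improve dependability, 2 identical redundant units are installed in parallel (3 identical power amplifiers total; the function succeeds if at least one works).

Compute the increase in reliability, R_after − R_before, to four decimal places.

R_before = 0.65
R_after = 1 − (1 − 0.65)^3 = 0.9571
ΔR = 0.9571 − 0.65 = 0.3071

0.3071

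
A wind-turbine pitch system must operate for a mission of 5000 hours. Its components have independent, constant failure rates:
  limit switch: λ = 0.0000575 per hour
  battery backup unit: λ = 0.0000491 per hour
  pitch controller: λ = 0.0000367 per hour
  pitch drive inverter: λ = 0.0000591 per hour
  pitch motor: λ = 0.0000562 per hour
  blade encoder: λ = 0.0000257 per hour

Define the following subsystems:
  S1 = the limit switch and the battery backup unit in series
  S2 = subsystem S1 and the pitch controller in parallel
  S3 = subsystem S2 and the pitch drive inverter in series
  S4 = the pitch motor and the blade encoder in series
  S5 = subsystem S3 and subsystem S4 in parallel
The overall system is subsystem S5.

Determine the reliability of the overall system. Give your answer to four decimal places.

0.8967

R(limit switch) = exp(−0.0000575 × 5000) = 0.750137
R(battery backup unit) = exp(−0.0000491 × 5000) = 0.782313
R(pitch controller) = exp(−0.0000367 × 5000) = 0.832352
R(pitch drive inverter) = exp(−0.0000591 × 5000) = 0.744159
R(pitch motor) = exp(−0.0000562 × 5000) = 0.755028
R(blade encoder) = exp(−0.0000257 × 5000) = 0.879414
Series (limit switch and battery backup unit): 0.750137 × 0.782313 = 0.586842
Parallel ([0.586842] and pitch controller): 1 − (1 − 0.586842)(1 − 0.832352) = 0.930735
Series ([0.930735] and pitch drive inverter): 0.930735 × 0.744159 = 0.692615
Series (pitch motor and blade encoder): 0.755028 × 0.879414 = 0.663982
Parallel ([0.692615] and [0.663982]): 1 − (1 − 0.692615)(1 − 0.663982) = 0.8967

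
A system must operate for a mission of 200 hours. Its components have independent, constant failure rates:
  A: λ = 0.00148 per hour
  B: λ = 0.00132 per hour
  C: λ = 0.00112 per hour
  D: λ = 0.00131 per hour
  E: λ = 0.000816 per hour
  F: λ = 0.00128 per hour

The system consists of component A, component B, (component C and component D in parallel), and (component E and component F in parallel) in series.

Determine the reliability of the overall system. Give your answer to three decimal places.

R(A) = exp(−0.00148 × 200) = 0.74379
R(B) = exp(−0.00132 × 200) = 0.76797
R(C) = exp(−0.00112 × 200) = 0.79932
R(D) = exp(−0.00131 × 200) = 0.76951
R(E) = exp(−0.000816 × 200) = 0.84942
R(F) = exp(−0.00128 × 200) = 0.77414
Parallel (C and D): 1 − (1 − 0.79932)(1 − 0.76951) = 0.95375
Parallel (E and F): 1 − (1 − 0.84942)(1 − 0.77414) = 0.96599
Series (A, B, [0.95375], and [0.96599]): 0.74379 × 0.76797 × 0.95375 × 0.96599 = 0.526

0.526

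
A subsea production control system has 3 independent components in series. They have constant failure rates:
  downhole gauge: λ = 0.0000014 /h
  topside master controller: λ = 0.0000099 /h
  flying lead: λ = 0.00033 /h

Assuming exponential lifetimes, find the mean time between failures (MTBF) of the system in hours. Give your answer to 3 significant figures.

2930

Series of exponential components: λ_sys = Σ λ_i
λ_sys = 0.0000014 + 0.0000099 + 0.00033 = 3.4130e-04 /h
MTBF = 1 / λ_sys = 2930 h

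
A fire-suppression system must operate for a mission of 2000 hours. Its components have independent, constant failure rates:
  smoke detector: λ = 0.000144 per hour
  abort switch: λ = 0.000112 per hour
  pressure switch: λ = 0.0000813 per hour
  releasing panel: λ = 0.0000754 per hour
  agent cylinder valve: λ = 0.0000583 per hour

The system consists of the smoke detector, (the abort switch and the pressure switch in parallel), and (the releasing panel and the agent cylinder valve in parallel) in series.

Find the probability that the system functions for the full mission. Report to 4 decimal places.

0.7160

R(smoke detector) = exp(−0.000144 × 2000) = 0.749762
R(abort switch) = exp(−0.000112 × 2000) = 0.799315
R(pressure switch) = exp(−0.0000813 × 2000) = 0.849931
R(releasing panel) = exp(−0.0000754 × 2000) = 0.860020
R(agent cylinder valve) = exp(−0.0000583 × 2000) = 0.889941
Parallel (abort switch and pressure switch): 1 − (1 − 0.799315)(1 − 0.849931) = 0.969883
Parallel (releasing panel and agent cylinder valve): 1 − (1 − 0.860020)(1 − 0.889941) = 0.984594
Series (smoke detector, [0.969883], and [0.984594]): 0.749762 × 0.969883 × 0.984594 = 0.7160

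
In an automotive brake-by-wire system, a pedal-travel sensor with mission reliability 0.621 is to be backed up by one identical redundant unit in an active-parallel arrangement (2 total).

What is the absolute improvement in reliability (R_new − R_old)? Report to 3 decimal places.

R_before = 0.621
R_after = 1 − (1 − 0.621)^2 = 0.856
ΔR = 0.856 − 0.621 = 0.235

0.235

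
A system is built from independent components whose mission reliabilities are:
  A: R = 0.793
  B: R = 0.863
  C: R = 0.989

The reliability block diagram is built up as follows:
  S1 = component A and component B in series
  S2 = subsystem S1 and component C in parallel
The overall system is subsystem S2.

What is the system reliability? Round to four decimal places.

0.9965

Series (A and B): 0.793000 × 0.863000 = 0.684359
Parallel ([0.684359] and C): 1 − (1 − 0.684359)(1 − 0.989000) = 0.9965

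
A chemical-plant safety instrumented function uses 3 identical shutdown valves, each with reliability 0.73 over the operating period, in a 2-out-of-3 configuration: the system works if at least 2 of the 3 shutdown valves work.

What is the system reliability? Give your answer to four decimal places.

R = Σ_{i=2}^{3} C(3,i) p^i (1−p)^{3−i} with p = 0.73
C(3,2)·0.73^2·0.27^1 = 0.431649
C(3,3)·0.73^3·0.27^0 = 0.389017
Sum = 0.8207

0.8207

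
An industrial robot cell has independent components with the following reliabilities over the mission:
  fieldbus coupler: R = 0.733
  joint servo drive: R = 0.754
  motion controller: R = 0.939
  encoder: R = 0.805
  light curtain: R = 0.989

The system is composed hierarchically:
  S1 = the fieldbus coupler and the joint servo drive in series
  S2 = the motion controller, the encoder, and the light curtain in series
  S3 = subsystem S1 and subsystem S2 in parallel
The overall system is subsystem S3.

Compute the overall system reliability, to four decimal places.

0.8871

Series (fieldbus coupler and joint servo drive): 0.733000 × 0.754000 = 0.552682
Series (motion controller, encoder, and light curtain): 0.939000 × 0.805000 × 0.989000 = 0.747580
Parallel ([0.552682] and [0.747580]): 1 − (1 − 0.552682)(1 − 0.747580) = 0.8871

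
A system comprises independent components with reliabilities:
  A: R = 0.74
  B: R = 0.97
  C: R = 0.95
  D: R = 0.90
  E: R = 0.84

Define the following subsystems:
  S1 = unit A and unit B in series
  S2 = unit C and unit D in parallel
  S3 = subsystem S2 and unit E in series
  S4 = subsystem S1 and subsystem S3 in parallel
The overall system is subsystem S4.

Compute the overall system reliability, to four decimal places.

Series (A and B): 0.740000 × 0.970000 = 0.717800
Parallel (C and D): 1 − (1 − 0.950000)(1 − 0.900000) = 0.995000
Series ([0.995000] and E): 0.995000 × 0.840000 = 0.835800
Parallel ([0.717800] and [0.835800]): 1 − (1 − 0.717800)(1 − 0.835800) = 0.9537

0.9537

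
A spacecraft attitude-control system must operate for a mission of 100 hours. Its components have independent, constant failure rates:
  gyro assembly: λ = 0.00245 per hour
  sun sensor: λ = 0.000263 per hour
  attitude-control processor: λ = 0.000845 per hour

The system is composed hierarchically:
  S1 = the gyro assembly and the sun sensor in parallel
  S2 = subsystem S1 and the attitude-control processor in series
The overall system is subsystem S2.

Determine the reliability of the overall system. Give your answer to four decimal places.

0.9138

R(gyro assembly) = exp(−0.00245 × 100) = 0.782705
R(sun sensor) = exp(−0.000263 × 100) = 0.974043
R(attitude-control processor) = exp(−0.000845 × 100) = 0.918972
Parallel (gyro assembly and sun sensor): 1 − (1 − 0.782705)(1 − 0.974043) = 0.994360
Series ([0.994360] and attitude-control processor): 0.994360 × 0.918972 = 0.9138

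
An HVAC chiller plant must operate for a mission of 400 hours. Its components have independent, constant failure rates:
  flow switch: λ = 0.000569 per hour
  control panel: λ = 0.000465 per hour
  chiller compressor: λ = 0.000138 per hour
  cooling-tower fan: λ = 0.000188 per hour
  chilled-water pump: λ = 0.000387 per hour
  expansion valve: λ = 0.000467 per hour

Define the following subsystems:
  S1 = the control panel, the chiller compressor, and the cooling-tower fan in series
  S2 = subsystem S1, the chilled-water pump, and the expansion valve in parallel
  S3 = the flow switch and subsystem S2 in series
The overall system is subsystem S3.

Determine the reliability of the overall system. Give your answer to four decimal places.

R(flow switch) = exp(−0.000569 × 400) = 0.796443
R(control panel) = exp(−0.000465 × 400) = 0.830274
R(chiller compressor) = exp(−0.000138 × 400) = 0.946296
R(cooling-tower fan) = exp(−0.000188 × 400) = 0.927558
R(chilled-water pump) = exp(−0.000387 × 400) = 0.856586
R(expansion valve) = exp(−0.000467 × 400) = 0.829610
Series (control panel, chiller compressor, and cooling-tower fan): 0.830274 × 0.946296 × 0.927558 = 0.728768
Parallel ([0.728768], chilled-water pump, and expansion valve): 1 − (1 − 0.728768)(1 − 0.856586)(1 − 0.829610) = 0.993372
Series (flow switch and [0.993372]): 0.796443 × 0.993372 = 0.7912

0.7912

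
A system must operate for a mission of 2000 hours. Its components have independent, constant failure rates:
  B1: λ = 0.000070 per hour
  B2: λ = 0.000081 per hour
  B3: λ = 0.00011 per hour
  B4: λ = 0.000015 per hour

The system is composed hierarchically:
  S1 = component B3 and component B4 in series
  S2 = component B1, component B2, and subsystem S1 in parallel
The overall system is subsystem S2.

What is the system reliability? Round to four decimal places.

R(B1) = exp(−0.000070 × 2000) = 0.869358
R(B2) = exp(−0.000081 × 2000) = 0.850441
R(B3) = exp(−0.00011 × 2000) = 0.802519
R(B4) = exp(−0.000015 × 2000) = 0.970446
Series (B3 and B4): 0.802519 × 0.970446 = 0.778801
Parallel (B1, B2, and [0.778801]): 1 − (1 − 0.869358)(1 − 0.850441)(1 − 0.778801) = 0.9957

0.9957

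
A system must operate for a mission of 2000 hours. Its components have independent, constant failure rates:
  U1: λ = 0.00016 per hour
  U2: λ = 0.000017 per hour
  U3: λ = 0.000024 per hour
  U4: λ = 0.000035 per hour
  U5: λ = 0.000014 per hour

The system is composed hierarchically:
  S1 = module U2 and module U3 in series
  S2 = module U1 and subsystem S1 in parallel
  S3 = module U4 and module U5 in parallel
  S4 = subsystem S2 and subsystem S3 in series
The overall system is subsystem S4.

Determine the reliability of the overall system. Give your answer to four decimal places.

0.9766

R(U1) = exp(−0.00016 × 2000) = 0.726149
R(U2) = exp(−0.000017 × 2000) = 0.966572
R(U3) = exp(−0.000024 × 2000) = 0.953134
R(U4) = exp(−0.000035 × 2000) = 0.932394
R(U5) = exp(−0.000014 × 2000) = 0.972388
Series (U2 and U3): 0.966572 × 0.953134 = 0.921273
Parallel (U1 and [0.921273]): 1 − (1 − 0.726149)(1 − 0.921273) = 0.978441
Parallel (U4 and U5): 1 − (1 − 0.932394)(1 − 0.972388) = 0.998133
Series ([0.978441] and [0.998133]): 0.978441 × 0.998133 = 0.9766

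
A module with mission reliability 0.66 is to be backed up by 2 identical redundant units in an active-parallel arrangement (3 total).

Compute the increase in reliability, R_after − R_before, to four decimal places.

0.3007

R_before = 0.66
R_after = 1 − (1 − 0.66)^3 = 0.9607
ΔR = 0.9607 − 0.66 = 0.3007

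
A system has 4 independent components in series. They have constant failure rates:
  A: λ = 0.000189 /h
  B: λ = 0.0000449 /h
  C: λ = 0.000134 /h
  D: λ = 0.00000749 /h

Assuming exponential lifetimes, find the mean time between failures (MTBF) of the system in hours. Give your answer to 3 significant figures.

Series of exponential components: λ_sys = Σ λ_i
λ_sys = 0.000189 + 0.0000449 + 0.000134 + 0.00000749 = 3.7539e-04 /h
MTBF = 1 / λ_sys = 2660 h

2660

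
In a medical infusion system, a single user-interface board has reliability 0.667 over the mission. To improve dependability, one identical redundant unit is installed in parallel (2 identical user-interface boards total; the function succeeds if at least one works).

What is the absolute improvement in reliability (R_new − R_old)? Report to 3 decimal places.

R_before = 0.667
R_after = 1 − (1 − 0.667)^2 = 0.889
ΔR = 0.889 − 0.667 = 0.222

0.222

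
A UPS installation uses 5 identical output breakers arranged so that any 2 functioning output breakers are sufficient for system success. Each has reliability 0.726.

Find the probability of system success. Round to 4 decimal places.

0.9780

R = Σ_{i=2}^{5} C(5,i) p^i (1−p)^{5−i} with p = 0.726
C(5,2)·0.726^2·0.274^3 = 0.108424
C(5,3)·0.726^3·0.274^2 = 0.287284
C(5,4)·0.726^4·0.274^1 = 0.380598
C(5,5)·0.726^5·0.274^0 = 0.201689
Sum = 0.9780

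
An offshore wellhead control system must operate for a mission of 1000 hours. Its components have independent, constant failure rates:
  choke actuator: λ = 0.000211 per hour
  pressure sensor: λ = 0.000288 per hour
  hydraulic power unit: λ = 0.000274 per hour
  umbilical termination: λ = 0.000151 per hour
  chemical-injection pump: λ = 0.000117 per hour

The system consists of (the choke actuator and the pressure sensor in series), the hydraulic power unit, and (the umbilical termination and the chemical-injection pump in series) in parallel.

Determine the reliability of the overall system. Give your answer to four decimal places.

R(choke actuator) = exp(−0.000211 × 1000) = 0.809774
R(pressure sensor) = exp(−0.000288 × 1000) = 0.749762
R(hydraulic power unit) = exp(−0.000274 × 1000) = 0.760332
R(umbilical termination) = exp(−0.000151 × 1000) = 0.859848
R(chemical-injection pump) = exp(−0.000117 × 1000) = 0.889585
Series (choke actuator and pressure sensor): 0.809774 × 0.749762 = 0.607138
Series (umbilical termination and chemical-injection pump): 0.859848 × 0.889585 = 0.764908
Parallel ([0.607138], hydraulic power unit, and [0.764908]): 1 − (1 − 0.607138)(1 − 0.760332)(1 − 0.764908) = 0.9779

0.9779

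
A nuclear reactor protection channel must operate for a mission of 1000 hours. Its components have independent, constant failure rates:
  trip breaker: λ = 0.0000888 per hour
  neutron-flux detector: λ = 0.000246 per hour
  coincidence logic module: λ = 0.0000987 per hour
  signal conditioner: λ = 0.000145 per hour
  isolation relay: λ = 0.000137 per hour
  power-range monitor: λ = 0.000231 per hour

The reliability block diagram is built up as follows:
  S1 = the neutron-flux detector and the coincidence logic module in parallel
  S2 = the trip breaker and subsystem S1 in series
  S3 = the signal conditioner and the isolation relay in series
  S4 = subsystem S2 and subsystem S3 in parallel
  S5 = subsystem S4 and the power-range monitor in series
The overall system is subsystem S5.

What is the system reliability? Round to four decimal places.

0.7735

R(trip breaker) = exp(−0.0000888 × 1000) = 0.915029
R(neutron-flux detector) = exp(−0.000246 × 1000) = 0.781922
R(coincidence logic module) = exp(−0.0000987 × 1000) = 0.906014
R(signal conditioner) = exp(−0.000145 × 1000) = 0.865022
R(isolation relay) = exp(−0.000137 × 1000) = 0.871970
R(power-range monitor) = exp(−0.000231 × 1000) = 0.793739
Parallel (neutron-flux detector and coincidence logic module): 1 − (1 − 0.781922)(1 − 0.906014) = 0.979504
Series (trip breaker and [0.979504]): 0.915029 × 0.979504 = 0.896275
Series (signal conditioner and isolation relay): 0.865022 × 0.871970 = 0.754273
Parallel ([0.896275] and [0.754273]): 1 − (1 − 0.896275)(1 − 0.754273) = 0.974512
Series ([0.974512] and power-range monitor): 0.974512 × 0.793739 = 0.7735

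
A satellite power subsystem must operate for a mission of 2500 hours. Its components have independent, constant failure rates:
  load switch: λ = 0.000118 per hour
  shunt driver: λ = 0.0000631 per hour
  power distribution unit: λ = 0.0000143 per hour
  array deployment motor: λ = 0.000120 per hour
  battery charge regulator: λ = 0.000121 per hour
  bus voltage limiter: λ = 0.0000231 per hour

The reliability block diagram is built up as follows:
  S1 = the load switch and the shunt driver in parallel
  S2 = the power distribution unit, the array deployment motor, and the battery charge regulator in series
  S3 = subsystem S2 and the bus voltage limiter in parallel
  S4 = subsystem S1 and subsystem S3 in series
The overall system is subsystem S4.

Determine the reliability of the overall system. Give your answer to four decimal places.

0.9372

R(load switch) = exp(−0.000118 × 2500) = 0.744532
R(shunt driver) = exp(−0.0000631 × 2500) = 0.854063
R(power distribution unit) = exp(−0.0000143 × 2500) = 0.964881
R(array deployment motor) = exp(−0.000120 × 2500) = 0.740818
R(battery charge regulator) = exp(−0.000121 × 2500) = 0.738968
R(bus voltage limiter) = exp(−0.0000231 × 2500) = 0.943886
Parallel (load switch and shunt driver): 1 − (1 − 0.744532)(1 − 0.854063) = 0.962718
Series (power distribution unit, array deployment motor, and battery charge regulator): 0.964881 × 0.740818 × 0.738968 = 0.528215
Parallel ([0.528215] and bus voltage limiter): 1 − (1 − 0.528215)(1 − 0.943886) = 0.973526
Series ([0.962718] and [0.973526]): 0.962718 × 0.973526 = 0.9372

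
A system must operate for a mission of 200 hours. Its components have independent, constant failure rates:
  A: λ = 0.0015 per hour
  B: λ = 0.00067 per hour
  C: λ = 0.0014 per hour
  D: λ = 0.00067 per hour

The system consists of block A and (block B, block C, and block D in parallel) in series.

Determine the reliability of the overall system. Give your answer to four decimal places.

0.7380

R(A) = exp(−0.0015 × 200) = 0.740818
R(B) = exp(−0.00067 × 200) = 0.874590
R(C) = exp(−0.0014 × 200) = 0.755784
R(D) = exp(−0.00067 × 200) = 0.874590
Parallel (B, C, and D): 1 − (1 − 0.874590)(1 − 0.755784)(1 − 0.874590) = 0.996159
Series (A and [0.996159]): 0.740818 × 0.996159 = 0.7380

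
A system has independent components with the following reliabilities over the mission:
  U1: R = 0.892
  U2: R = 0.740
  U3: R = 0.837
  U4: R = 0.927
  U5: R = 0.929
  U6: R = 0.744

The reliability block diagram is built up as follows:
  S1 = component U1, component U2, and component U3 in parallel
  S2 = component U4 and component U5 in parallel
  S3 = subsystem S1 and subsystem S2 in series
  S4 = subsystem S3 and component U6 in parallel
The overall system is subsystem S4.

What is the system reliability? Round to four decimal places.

0.9975

Parallel (U1, U2, and U3): 1 − (1 − 0.892000)(1 − 0.740000)(1 − 0.837000) = 0.995423
Parallel (U4 and U5): 1 − (1 − 0.927000)(1 − 0.929000) = 0.994817
Series ([0.995423] and [0.994817]): 0.995423 × 0.994817 = 0.990264
Parallel ([0.990264] and U6): 1 − (1 − 0.990264)(1 − 0.744000) = 0.9975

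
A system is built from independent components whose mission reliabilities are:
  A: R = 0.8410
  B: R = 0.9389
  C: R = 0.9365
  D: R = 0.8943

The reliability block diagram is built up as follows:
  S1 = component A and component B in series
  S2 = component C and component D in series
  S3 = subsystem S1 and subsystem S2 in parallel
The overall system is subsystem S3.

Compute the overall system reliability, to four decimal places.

0.9658

Series (A and B): 0.841000 × 0.938900 = 0.789615
Series (C and D): 0.936500 × 0.894300 = 0.837512
Parallel ([0.789615] and [0.837512]): 1 − (1 − 0.789615)(1 − 0.837512) = 0.9658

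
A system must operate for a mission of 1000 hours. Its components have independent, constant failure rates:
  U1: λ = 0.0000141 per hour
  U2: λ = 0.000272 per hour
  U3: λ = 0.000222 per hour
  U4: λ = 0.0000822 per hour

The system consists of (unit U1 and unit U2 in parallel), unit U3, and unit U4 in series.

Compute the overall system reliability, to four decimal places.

0.7353

R(U1) = exp(−0.0000141 × 1000) = 0.985999
R(U2) = exp(−0.000272 × 1000) = 0.761854
R(U3) = exp(−0.000222 × 1000) = 0.800915
R(U4) = exp(−0.0000822 × 1000) = 0.921088
Parallel (U1 and U2): 1 − (1 − 0.985999)(1 − 0.761854) = 0.996666
Series ([0.996666], U3, and U4): 0.996666 × 0.800915 × 0.921088 = 0.7353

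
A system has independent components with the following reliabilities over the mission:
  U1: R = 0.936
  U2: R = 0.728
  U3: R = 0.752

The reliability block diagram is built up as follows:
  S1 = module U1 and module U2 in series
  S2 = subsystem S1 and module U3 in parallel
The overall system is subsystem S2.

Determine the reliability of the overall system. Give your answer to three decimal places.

0.921

Series (U1 and U2): 0.93600 × 0.72800 = 0.68141
Parallel ([0.68141] and U3): 1 − (1 − 0.68141)(1 − 0.75200) = 0.921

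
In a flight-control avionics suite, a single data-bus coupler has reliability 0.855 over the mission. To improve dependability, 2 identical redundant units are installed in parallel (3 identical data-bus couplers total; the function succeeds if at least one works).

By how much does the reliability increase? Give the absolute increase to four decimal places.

R_before = 0.855
R_after = 1 − (1 − 0.855)^3 = 0.9970
ΔR = 0.9970 − 0.855 = 0.1420

0.1420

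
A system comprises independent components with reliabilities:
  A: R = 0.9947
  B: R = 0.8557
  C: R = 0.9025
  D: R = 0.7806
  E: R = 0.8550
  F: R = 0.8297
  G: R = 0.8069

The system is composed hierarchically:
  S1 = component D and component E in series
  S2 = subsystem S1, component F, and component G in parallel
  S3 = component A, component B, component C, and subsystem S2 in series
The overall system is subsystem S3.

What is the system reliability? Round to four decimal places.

0.7598

Series (D and E): 0.780600 × 0.855000 = 0.667413
Parallel ([0.667413], F, and G): 1 − (1 − 0.667413)(1 − 0.829700)(1 − 0.806900) = 0.989063
Series (A, B, C, and [0.989063]): 0.994700 × 0.855700 × 0.902500 × 0.989063 = 0.7598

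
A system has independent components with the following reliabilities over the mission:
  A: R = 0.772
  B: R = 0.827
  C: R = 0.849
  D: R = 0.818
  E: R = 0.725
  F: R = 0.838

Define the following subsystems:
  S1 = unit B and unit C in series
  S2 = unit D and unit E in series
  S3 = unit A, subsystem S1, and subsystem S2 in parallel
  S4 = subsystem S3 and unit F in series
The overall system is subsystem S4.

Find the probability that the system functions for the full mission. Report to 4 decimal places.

0.8148

Series (B and C): 0.827000 × 0.849000 = 0.702123
Series (D and E): 0.818000 × 0.725000 = 0.593050
Parallel (A, [0.702123], and [0.593050]): 1 − (1 − 0.772000)(1 − 0.702123)(1 − 0.593050) = 0.972362
Series ([0.972362] and F): 0.972362 × 0.838000 = 0.8148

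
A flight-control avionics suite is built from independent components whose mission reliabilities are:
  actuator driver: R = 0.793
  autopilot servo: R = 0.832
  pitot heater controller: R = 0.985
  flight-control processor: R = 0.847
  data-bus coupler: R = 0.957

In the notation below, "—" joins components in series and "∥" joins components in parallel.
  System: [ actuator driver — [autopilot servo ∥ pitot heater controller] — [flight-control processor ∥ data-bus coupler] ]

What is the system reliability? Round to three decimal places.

0.786

Parallel (autopilot servo and pitot heater controller): 1 − (1 − 0.83200)(1 − 0.98500) = 0.99748
Parallel (flight-control processor and data-bus coupler): 1 − (1 − 0.84700)(1 − 0.95700) = 0.99342
Series (actuator driver, [0.99748], and [0.99342]): 0.79300 × 0.99748 × 0.99342 = 0.786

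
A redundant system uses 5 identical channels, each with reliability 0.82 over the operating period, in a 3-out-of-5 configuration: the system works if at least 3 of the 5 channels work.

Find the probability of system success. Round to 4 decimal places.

R = Σ_{i=3}^{5} C(5,i) p^i (1−p)^{5−i} with p = 0.82
C(5,3)·0.82^3·0.18^2 = 0.178643
C(5,4)·0.82^4·0.18^1 = 0.406910
C(5,5)·0.82^5·0.18^0 = 0.370740
Sum = 0.9563

0.9563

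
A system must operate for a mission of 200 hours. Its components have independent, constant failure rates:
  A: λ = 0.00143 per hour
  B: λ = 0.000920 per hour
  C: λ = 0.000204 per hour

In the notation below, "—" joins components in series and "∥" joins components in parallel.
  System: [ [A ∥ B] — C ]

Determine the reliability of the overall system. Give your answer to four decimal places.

0.9199

R(A) = exp(−0.00143 × 200) = 0.751263
R(B) = exp(−0.000920 × 200) = 0.831936
R(C) = exp(−0.000204 × 200) = 0.960021
Parallel (A and B): 1 − (1 − 0.751263)(1 − 0.831936) = 0.958196
Series ([0.958196] and C): 0.958196 × 0.960021 = 0.9199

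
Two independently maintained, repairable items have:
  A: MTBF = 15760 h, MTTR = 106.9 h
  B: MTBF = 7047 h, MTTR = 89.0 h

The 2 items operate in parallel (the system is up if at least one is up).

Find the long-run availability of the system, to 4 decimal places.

0.9999

A(A) = MTBF/(MTBF+MTTR) = 15760/(15760+106.9) = 0.993263
A(B) = MTBF/(MTBF+MTTR) = 7047/(7047+89.0) = 0.987528
Parallel availability: 1 − (1 − 0.993263)(1 − 0.987528) = 0.9999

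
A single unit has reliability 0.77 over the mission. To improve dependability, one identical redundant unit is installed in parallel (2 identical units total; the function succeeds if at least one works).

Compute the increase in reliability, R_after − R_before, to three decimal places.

R_before = 0.77
R_after = 1 − (1 − 0.77)^2 = 0.947
ΔR = 0.947 − 0.77 = 0.177

0.177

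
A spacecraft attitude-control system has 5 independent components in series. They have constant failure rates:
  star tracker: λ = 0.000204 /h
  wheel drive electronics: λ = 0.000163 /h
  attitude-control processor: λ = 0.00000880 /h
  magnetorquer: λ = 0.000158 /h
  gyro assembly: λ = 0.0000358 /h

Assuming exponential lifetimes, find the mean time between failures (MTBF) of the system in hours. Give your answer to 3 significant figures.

Series of exponential components: λ_sys = Σ λ_i
λ_sys = 0.000204 + 0.000163 + 0.00000880 + 0.000158 + 0.0000358 = 5.6960e-04 /h
MTBF = 1 / λ_sys = 1760 h

1760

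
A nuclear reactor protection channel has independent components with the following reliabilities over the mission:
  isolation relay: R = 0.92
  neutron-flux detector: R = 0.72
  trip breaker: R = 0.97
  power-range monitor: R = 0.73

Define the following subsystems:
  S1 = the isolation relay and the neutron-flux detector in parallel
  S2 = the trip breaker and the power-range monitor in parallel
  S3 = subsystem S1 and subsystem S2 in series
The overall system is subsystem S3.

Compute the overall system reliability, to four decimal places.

Parallel (isolation relay and neutron-flux detector): 1 − (1 − 0.920000)(1 − 0.720000) = 0.977600
Parallel (trip breaker and power-range monitor): 1 − (1 − 0.970000)(1 − 0.730000) = 0.991900
Series ([0.977600] and [0.991900]): 0.977600 × 0.991900 = 0.9697

0.9697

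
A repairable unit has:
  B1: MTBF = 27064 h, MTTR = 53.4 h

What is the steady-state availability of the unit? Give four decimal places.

0.9980

A(B1) = MTBF/(MTBF+MTTR) = 27064/(27064+53.4) = 0.9980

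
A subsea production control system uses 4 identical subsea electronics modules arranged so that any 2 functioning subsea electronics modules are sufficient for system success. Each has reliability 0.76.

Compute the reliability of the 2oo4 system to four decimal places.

0.9547

R = Σ_{i=2}^{4} C(4,i) p^i (1−p)^{4−i} with p = 0.76
C(4,2)·0.76^2·0.24^2 = 0.199619
C(4,3)·0.76^3·0.24^1 = 0.421417
C(4,4)·0.76^4·0.24^0 = 0.333622
Sum = 0.9547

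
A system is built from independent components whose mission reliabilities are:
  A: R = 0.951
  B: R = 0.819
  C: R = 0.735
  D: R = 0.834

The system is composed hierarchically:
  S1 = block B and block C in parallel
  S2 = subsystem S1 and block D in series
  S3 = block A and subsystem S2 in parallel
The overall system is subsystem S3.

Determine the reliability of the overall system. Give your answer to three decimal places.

0.990

Parallel (B and C): 1 − (1 − 0.81900)(1 − 0.73500) = 0.95204
Series ([0.95204] and D): 0.95204 × 0.83400 = 0.79400
Parallel (A and [0.79400]): 1 − (1 − 0.95100)(1 − 0.79400) = 0.990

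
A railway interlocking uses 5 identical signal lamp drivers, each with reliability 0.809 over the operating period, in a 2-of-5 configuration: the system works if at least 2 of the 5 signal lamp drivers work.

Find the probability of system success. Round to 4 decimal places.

R = Σ_{i=2}^{5} C(5,i) p^i (1−p)^{5−i} with p = 0.809
C(5,2)·0.809^2·0.191^3 = 0.045603
C(5,3)·0.809^3·0.191^2 = 0.193158
C(5,4)·0.809^4·0.191^1 = 0.409070
C(5,5)·0.809^5·0.191^0 = 0.346531
Sum = 0.9944

0.9944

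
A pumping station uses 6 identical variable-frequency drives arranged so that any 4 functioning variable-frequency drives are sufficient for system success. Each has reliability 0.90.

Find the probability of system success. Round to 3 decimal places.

0.984

R = Σ_{i=4}^{6} C(6,i) p^i (1−p)^{6−i} with p = 0.90
C(6,4)·0.90^4·0.10^2 = 0.09842
C(6,5)·0.90^5·0.10^1 = 0.35429
C(6,6)·0.90^6·0.10^0 = 0.53144
Sum = 0.984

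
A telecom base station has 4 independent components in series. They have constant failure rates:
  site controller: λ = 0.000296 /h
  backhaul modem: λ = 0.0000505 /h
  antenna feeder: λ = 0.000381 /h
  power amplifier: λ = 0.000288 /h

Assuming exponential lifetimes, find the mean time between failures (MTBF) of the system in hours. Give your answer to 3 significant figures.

Series of exponential components: λ_sys = Σ λ_i
λ_sys = 0.000296 + 0.0000505 + 0.000381 + 0.000288 = 1.0155e-03 /h
MTBF = 1 / λ_sys = 985 h

985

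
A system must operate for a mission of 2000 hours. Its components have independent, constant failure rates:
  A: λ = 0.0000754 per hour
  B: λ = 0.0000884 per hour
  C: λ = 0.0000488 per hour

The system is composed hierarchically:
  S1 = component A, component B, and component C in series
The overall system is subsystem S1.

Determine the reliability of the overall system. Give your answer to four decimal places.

R(A) = exp(−0.0000754 × 2000) = 0.860020
R(B) = exp(−0.0000884 × 2000) = 0.837947
R(C) = exp(−0.0000488 × 2000) = 0.907012
Series (A, B, and C): 0.860020 × 0.837947 × 0.907012 = 0.6536

0.6536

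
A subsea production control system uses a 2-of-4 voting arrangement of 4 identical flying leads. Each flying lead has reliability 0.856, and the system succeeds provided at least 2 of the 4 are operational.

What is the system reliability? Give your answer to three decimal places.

0.989

R = Σ_{i=2}^{4} C(4,i) p^i (1−p)^{4−i} with p = 0.856
C(4,2)·0.856^2·0.144^2 = 0.09116
C(4,3)·0.856^3·0.144^1 = 0.36128
C(4,4)·0.856^4·0.144^0 = 0.53690
Sum = 0.989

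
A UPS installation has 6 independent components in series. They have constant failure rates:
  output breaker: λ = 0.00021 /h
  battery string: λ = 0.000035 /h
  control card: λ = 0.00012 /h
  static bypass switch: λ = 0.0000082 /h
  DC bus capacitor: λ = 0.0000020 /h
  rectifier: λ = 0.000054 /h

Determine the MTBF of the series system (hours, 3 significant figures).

2330

Series of exponential components: λ_sys = Σ λ_i
λ_sys = 0.00021 + 0.000035 + 0.00012 + 0.0000082 + 0.0000020 + 0.000054 = 4.2920e-04 /h
MTBF = 1 / λ_sys = 2330 h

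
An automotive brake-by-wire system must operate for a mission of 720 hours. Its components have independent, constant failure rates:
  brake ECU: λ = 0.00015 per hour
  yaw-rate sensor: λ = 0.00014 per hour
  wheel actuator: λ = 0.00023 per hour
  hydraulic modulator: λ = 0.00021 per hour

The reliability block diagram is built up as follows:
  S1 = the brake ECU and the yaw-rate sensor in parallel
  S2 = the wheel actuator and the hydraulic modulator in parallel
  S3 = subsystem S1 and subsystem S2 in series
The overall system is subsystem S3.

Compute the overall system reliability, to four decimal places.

R(brake ECU) = exp(−0.00015 × 720) = 0.897628
R(yaw-rate sensor) = exp(−0.00014 × 720) = 0.904114
R(wheel actuator) = exp(−0.00023 × 720) = 0.847385
R(hydraulic modulator) = exp(−0.00021 × 720) = 0.859676
Parallel (brake ECU and yaw-rate sensor): 1 − (1 − 0.897628)(1 − 0.904114) = 0.990184
Parallel (wheel actuator and hydraulic modulator): 1 − (1 − 0.847385)(1 − 0.859676) = 0.978584
Series ([0.990184] and [0.978584]): 0.990184 × 0.978584 = 0.9690

0.9690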